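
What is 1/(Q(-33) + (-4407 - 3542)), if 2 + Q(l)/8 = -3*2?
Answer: -1/8013 ≈ -0.00012480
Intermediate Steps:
Q(l) = -64 (Q(l) = -16 + 8*(-3*2) = -16 + 8*(-6) = -16 - 48 = -64)
1/(Q(-33) + (-4407 - 3542)) = 1/(-64 + (-4407 - 3542)) = 1/(-64 - 7949) = 1/(-8013) = -1/8013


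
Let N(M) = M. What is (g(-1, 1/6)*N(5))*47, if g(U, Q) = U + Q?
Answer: -1175/6 ≈ -195.83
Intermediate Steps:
g(U, Q) = Q + U
(g(-1, 1/6)*N(5))*47 = ((1/6 - 1)*5)*47 = ((1*(⅙) - 1)*5)*47 = ((⅙ - 1)*5)*47 = -⅚*5*47 = -25/6*47 = -1175/6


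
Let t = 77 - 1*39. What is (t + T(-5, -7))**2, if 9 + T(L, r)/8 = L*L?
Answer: 27556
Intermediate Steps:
T(L, r) = -72 + 8*L**2 (T(L, r) = -72 + 8*(L*L) = -72 + 8*L**2)
t = 38 (t = 77 - 39 = 38)
(t + T(-5, -7))**2 = (38 + (-72 + 8*(-5)**2))**2 = (38 + (-72 + 8*25))**2 = (38 + (-72 + 200))**2 = (38 + 128)**2 = 166**2 = 27556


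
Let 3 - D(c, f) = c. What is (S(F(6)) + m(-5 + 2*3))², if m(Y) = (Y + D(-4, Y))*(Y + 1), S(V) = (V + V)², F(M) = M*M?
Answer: 27040000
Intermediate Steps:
F(M) = M²
D(c, f) = 3 - c
S(V) = 4*V² (S(V) = (2*V)² = 4*V²)
m(Y) = (1 + Y)*(7 + Y) (m(Y) = (Y + (3 - 1*(-4)))*(Y + 1) = (Y + (3 + 4))*(1 + Y) = (Y + 7)*(1 + Y) = (7 + Y)*(1 + Y) = (1 + Y)*(7 + Y))
(S(F(6)) + m(-5 + 2*3))² = (4*(6²)² + (7 + (-5 + 2*3)² + 8*(-5 + 2*3)))² = (4*36² + (7 + (-5 + 6)² + 8*(-5 + 6)))² = (4*1296 + (7 + 1² + 8*1))² = (5184 + (7 + 1 + 8))² = (5184 + 16)² = 5200² = 27040000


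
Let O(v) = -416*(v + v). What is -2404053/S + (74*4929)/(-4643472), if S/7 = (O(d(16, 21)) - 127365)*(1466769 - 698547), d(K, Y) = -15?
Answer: -695459944117501/8854130722830120 ≈ -0.078546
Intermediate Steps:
O(v) = -832*v
S = -617800291290 (S = 7*((-832*(-15) - 127365)*(1466769 - 698547)) = 7*((12480 - 127365)*768222) = 7*(-114885*768222) = 7*(-88257184470) = -617800291290)
-2404053/S + (74*4929)/(-4643472) = -2404053/(-617800291290) + (74*4929)/(-4643472) = -2404053*(-1/617800291290) + 364746*(-1/4643472) = 89039/22881492270 - 60791/773912 = -695459944117501/8854130722830120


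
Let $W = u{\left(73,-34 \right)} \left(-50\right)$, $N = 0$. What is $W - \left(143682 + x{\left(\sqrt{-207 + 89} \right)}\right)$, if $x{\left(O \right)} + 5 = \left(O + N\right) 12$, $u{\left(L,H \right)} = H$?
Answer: $-141977 - 12 i \sqrt{118} \approx -1.4198 \cdot 10^{5} - 130.35 i$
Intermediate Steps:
$W = 1700$ ($W = \left(-34\right) \left(-50\right) = 1700$)
$x{\left(O \right)} = -5 + 12 O$ ($x{\left(O \right)} = -5 + \left(O + 0\right) 12 = -5 + O 12 = -5 + 12 O$)
$W - \left(143682 + x{\left(\sqrt{-207 + 89} \right)}\right) = 1700 - \left(143682 - \left(5 - 12 \sqrt{-207 + 89}\right)\right) = 1700 - \left(143682 - \left(5 - 12 \sqrt{-118}\right)\right) = 1700 - \left(143682 - \left(5 - 12 i \sqrt{118}\right)\right) = 1700 - \left(143677 + 12 i \sqrt{118}\right) = -141977 - 12 i \sqrt{118}$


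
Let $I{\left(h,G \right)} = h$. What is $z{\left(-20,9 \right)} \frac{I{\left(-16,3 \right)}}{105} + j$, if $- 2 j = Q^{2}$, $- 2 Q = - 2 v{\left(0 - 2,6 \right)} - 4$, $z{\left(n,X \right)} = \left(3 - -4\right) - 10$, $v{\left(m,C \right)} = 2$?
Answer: $- \frac{264}{35} \approx -7.5429$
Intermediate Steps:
$z{\left(n,X \right)} = -3$ ($z{\left(n,X \right)} = \left(3 + 4\right) - 10 = 7 - 10 = -3$)
$Q = 4$ ($Q = - \frac{\left(-2\right) 2 - 4}{2} = - \frac{-4 - 4}{2} = \left(- \frac{1}{2}\right) \left(-8\right) = 4$)
$j = -8$ ($j = - \frac{4^{2}}{2} = \left(- \frac{1}{2}\right) 16 = -8$)
$z{\left(-20,9 \right)} \frac{I{\left(-16,3 \right)}}{105} + j = - 3 \left(- \frac{16}{105}\right) - 8 = - 3 \left(\left(-16\right) \frac{1}{105}\right) - 8 = \left(-3\right) \left(- \frac{16}{105}\right) - 8 = \frac{16}{35} - 8 = - \frac{264}{35}$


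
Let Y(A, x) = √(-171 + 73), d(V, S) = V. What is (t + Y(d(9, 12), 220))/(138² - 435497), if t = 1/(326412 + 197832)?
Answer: -1/218322986532 - 7*I*√2/416453 ≈ -4.5804e-12 - 2.3771e-5*I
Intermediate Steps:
t = 1/524244 ≈ 1.9075e-6
Y(A, x) = 7*I*√2 (Y(A, x) = √(-98) = 7*I*√2)
(t + Y(d(9, 12), 220))/(138² - 435497) = (1/524244 + 7*I*√2)/(138² - 435497) = (1/524244 + 7*I*√2)/(19044 - 435497) = (1/524244 + 7*I*√2)/(-416453) = (1/524244 + 7*I*√2)*(-1/416453) = -1/218322986532 - 7*I*√2/416453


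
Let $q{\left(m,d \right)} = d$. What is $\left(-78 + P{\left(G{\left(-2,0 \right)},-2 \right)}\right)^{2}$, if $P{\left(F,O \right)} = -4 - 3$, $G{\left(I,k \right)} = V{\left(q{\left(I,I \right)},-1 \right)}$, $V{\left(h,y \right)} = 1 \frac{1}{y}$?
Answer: $7225$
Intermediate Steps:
$V{\left(h,y \right)} = \frac{1}{y}$
$G{\left(I,k \right)} = -1$ ($G{\left(I,k \right)} = \frac{1}{-1} = -1$)
$P{\left(F,O \right)} = -7$
$\left(-78 + P{\left(G{\left(-2,0 \right)},-2 \right)}\right)^{2} = \left(-78 - 7\right)^{2} = \left(-85\right)^{2} = 7225$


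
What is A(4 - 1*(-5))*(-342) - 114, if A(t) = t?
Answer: -3192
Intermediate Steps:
A(4 - 1*(-5))*(-342) - 114 = (4 - 1*(-5))*(-342) - 114 = (4 + 5)*(-342) - 114 = 9*(-342) - 114 = -3078 - 114 = -3192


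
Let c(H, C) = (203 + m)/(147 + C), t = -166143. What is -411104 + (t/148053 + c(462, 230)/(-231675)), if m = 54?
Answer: -1772023051090688582/4310389132725 ≈ -4.1111e+5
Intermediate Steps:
c(H, C) = 257/(147 + C) (c(H, C) = (203 + 54)/(147 + C) = 257/(147 + C))
-411104 + (t/148053 + c(462, 230)/(-231675)) = -411104 + (-166143/148053 + (257/(147 + 230))/(-231675)) = -411104 + (-166143*1/148053 + (257/377)*(-1/231675)) = -411104 + (-55381/49351 + (257*(1/377))*(-1/231675)) = -411104 + (-55381/49351 + (257/377)*(-1/231675)) = -411104 + (-55381/49351 - 257/87341475) = -411104 - 4837070910182/4310389132725 = -1772023051090688582/4310389132725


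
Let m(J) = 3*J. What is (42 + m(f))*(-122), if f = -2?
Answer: -4392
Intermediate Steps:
(42 + m(f))*(-122) = (42 + 3*(-2))*(-122) = (42 - 6)*(-122) = 36*(-122) = -4392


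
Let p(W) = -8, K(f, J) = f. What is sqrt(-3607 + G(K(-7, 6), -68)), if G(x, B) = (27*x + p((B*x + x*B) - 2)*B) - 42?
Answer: 3*I*sqrt(366) ≈ 57.393*I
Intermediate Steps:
G(x, B) = -42 - 8*B + 27*x (G(x, B) = (27*x - 8*B) - 42 = (-8*B + 27*x) - 42 = -42 - 8*B + 27*x)
sqrt(-3607 + G(K(-7, 6), -68)) = sqrt(-3607 + (-42 - 8*(-68) + 27*(-7))) = sqrt(-3607 + (-42 + 544 - 189)) = sqrt(-3607 + 313) = sqrt(-3294) = 3*I*sqrt(366)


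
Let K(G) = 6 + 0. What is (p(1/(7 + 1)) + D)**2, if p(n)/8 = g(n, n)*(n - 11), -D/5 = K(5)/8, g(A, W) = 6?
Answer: 4422609/16 ≈ 2.7641e+5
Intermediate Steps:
K(G) = 6
D = -15/4 (D = -30/8 = -5*3/4 = -15/4 ≈ -3.7500)
p(n) = -528 + 48*n (p(n) = 8*(6*(n - 11)) = 8*(6*(-11 + n)) = 8*(-66 + 6*n) = -528 + 48*n)
(p(1/(7 + 1)) + D)**2 = ((-528 + 48/(7 + 1)) - 15/4)**2 = ((-528 + 48/8) - 15/4)**2 = ((-528 + 48*(1/8)) - 15/4)**2 = ((-528 + 6) - 15/4)**2 = (-522 - 15/4)**2 = (-2103/4)**2 = 4422609/16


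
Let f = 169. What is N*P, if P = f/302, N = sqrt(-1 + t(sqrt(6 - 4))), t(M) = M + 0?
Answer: 169*sqrt(-1 + sqrt(2))/302 ≈ 0.36016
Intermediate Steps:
t(M) = M
N = sqrt(-1 + sqrt(2)) (N = sqrt(-1 + sqrt(6 - 4)) = sqrt(-1 + sqrt(2)) ≈ 0.64359)
P = 169/302 ≈ 0.55960
N*P = sqrt(-1 + sqrt(2))*(169/302) = 169*sqrt(-1 + sqrt(2))/302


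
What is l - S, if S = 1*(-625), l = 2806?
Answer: 3431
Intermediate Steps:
S = -625
l - S = 2806 - 1*(-625) = 2806 + 625 = 3431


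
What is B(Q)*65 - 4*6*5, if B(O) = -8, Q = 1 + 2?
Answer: -640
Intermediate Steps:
Q = 3
B(Q)*65 - 4*6*5 = -8*65 - 4*6*5 = -520 - 24*5 = -520 - 120 = -640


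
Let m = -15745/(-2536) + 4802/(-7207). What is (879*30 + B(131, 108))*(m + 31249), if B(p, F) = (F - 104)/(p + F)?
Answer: 1800094169946998847/2184095764 ≈ 8.2418e+8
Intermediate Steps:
B(p, F) = (-104 + F)/(F + p)
m = 101296343/18276952 (m = -15745*(-1/2536) + 4802*(-1/7207) = 15745/2536 - 4802/7207 = 101296343/18276952 ≈ 5.5423)
(879*30 + B(131, 108))*(m + 31249) = (879*30 + (-104 + 108)/(108 + 131))*(101296343/18276952 + 31249) = (26370 + 4/239)*(571237769391/18276952) = (6302434/239)*(571237769391/18276952) = 1800094169946998847/2184095764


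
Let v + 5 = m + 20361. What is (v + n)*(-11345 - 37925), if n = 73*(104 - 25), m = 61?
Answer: -1290085680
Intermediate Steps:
v = 20417 (v = -5 + (61 + 20361) = -5 + 20422 = 20417)
n = 5767 (n = 73*79 = 5767)
(v + n)*(-11345 - 37925) = (20417 + 5767)*(-11345 - 37925) = 26184*(-49270) = -1290085680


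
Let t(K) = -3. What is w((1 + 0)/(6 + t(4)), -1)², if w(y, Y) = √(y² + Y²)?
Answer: 10/9 ≈ 1.1111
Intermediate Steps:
w(y, Y) = √(Y² + y²)
w((1 + 0)/(6 + t(4)), -1)² = (√((-1)² + ((1 + 0)/(6 - 3))²))² = (√(1 + (1/3)²))² = (√(1 + (1*(⅓))²))² = (√(1 + (⅓)²))² = (√(1 + ⅑))² = (√(10/9))² = (√10/3)² = 10/9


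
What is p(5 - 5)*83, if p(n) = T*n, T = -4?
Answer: 0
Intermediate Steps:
p(n) = -4*n
p(5 - 5)*83 = -4*(5 - 5)*83 = -4*0*83 = 0*83 = 0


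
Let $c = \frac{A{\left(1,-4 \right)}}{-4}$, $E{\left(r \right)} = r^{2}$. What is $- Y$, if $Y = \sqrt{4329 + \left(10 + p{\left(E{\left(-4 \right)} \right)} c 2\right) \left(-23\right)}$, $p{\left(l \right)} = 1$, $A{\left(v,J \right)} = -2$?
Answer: $- 2 \sqrt{1019} \approx -63.844$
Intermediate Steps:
$c = \frac{1}{2}$ ($c = - \frac{2}{-4} = \left(-2\right) \left(- \frac{1}{4}\right) = \frac{1}{2} \approx 0.5$)
$Y = 2 \sqrt{1019}$ ($Y = \sqrt{4329 + \left(10 + 1 \cdot \frac{1}{2} \cdot 2\right) \left(-23\right)} = \sqrt{4329 + \left(10 + \frac{1}{2} \cdot 2\right) \left(-23\right)} = \sqrt{4329 + \left(10 + 1\right) \left(-23\right)} = \sqrt{4329 + 11 \left(-23\right)} = \sqrt{4329 - 253} = \sqrt{4076} = 2 \sqrt{1019} \approx 63.844$)
$- Y = - 2 \sqrt{1019}$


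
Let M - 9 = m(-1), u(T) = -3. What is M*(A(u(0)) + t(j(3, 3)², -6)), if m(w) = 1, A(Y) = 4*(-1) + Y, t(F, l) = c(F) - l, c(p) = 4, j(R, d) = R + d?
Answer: 30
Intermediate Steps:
t(F, l) = 4 - l
A(Y) = -4 + Y
M = 10 (M = 9 + 1 = 10)
M*(A(u(0)) + t(j(3, 3)², -6)) = 10*((-4 - 3) + (4 - 1*(-6))) = 10*(-7 + (4 + 6)) = 10*(-7 + 10) = 10*3 = 30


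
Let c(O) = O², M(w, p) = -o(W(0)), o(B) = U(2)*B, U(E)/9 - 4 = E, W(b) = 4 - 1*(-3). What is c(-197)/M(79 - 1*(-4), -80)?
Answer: -38809/378 ≈ -102.67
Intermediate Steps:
W(b) = 7 (W(b) = 4 + 3 = 7)
U(E) = 36 + 9*E
o(B) = 54*B (o(B) = (36 + 9*2)*B = (36 + 18)*B = 54*B)
M(w, p) = -378 (M(w, p) = -54*7 = -1*378 = -378)
c(-197)/M(79 - 1*(-4), -80) = (-197)²/(-378) = 38809*(-1/378) = -38809/378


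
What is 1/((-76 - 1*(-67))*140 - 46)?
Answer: -1/1306 ≈ -0.00076570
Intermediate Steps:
1/((-76 - 1*(-67))*140 - 46) = 1/((-76 + 67)*140 - 46) = 1/(-9*140 - 46) = 1/(-1260 - 46) = 1/(-1306) = -1/1306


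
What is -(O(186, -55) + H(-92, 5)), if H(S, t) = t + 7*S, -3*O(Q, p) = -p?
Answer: 1972/3 ≈ 657.33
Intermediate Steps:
O(Q, p) = p/3 (O(Q, p) = -(-1)*p/3 = p/3)
-(O(186, -55) + H(-92, 5)) = -((⅓)*(-55) + (5 + 7*(-92))) = -(-55/3 + (5 - 644)) = -(-55/3 - 639) = -1*(-1972/3) = 1972/3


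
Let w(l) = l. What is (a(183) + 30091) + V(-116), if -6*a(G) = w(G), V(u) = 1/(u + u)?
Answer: 6974035/232 ≈ 30061.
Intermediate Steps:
V(u) = 1/(2*u)
a(G) = -G/6
(a(183) + 30091) + V(-116) = (-⅙*183 + 30091) + (½)/(-116) = (-61/2 + 30091) + (½)*(-1/116) = 60121/2 - 1/232 = 6974035/232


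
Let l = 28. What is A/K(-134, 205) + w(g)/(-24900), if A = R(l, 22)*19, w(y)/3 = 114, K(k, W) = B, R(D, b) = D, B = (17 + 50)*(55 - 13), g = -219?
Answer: 146243/834150 ≈ 0.17532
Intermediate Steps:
B = 2814 (B = 67*42 = 2814)
K(k, W) = 2814
w(y) = 342 (w(y) = 3*114 = 342)
A = 532 (A = 28*19 = 532)
A/K(-134, 205) + w(g)/(-24900) = 532/2814 + 342/(-24900) = 532*(1/2814) + 342*(-1/24900) = 38/201 - 57/4150 = 146243/834150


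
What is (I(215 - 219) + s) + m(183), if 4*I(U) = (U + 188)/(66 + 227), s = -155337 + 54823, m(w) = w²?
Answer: -19638279/293 ≈ -67025.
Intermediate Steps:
s = -100514
I(U) = 47/293 + U/1172 (I(U) = ((U + 188)/(66 + 227))/4 = ((188 + U)/293)/4 = ((188 + U)*(1/293))/4 = (188/293 + U/293)/4 = 47/293 + U/1172)
(I(215 - 219) + s) + m(183) = ((47/293 + (215 - 219)/1172) - 100514) + 183² = ((47/293 + (1/1172)*(-4)) - 100514) + 33489 = ((47/293 - 1/293) - 100514) + 33489 = (46/293 - 100514) + 33489 = -29450556/293 + 33489 = -19638279/293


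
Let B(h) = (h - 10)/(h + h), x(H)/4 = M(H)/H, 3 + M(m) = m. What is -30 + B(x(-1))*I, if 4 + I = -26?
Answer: -285/8 ≈ -35.625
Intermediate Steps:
I = -30 (I = -4 - 26 = -30)
M(m) = -3 + m
x(H) = 4*(-3 + H)/H (x(H) = 4*((-3 + H)/H) = 4*(-3 + H)/H)
B(h) = (-10 + h)/(2*h) (B(h) = (-10 + h)/((2*h)) = (-10 + h)*(1/(2*h)) = (-10 + h)/(2*h))
-30 + B(x(-1))*I = -30 + ((-10 + (4 - 12/(-1)))/(2*(4 - 12/(-1))))*(-30) = -30 + ((-10 + (4 - 12*(-1)))/(2*(4 - 12*(-1))))*(-30) = -30 + ((-10 + (4 + 12))/(2*(4 + 12)))*(-30) = -30 + ((1/2)*(-10 + 16)/16)*(-30) = -30 + ((1/2)*(1/16)*6)*(-30) = -30 + (3/16)*(-30) = -30 - 45/8 = -285/8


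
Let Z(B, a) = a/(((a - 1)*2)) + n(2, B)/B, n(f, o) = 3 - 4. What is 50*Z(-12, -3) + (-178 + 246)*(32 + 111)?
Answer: 116963/12 ≈ 9746.9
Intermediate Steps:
n(f, o) = -1
Z(B, a) = -1/B + a/(-2 + 2*a) (Z(B, a) = a/(((a - 1)*2)) - 1/B = a/(((-1 + a)*2)) - 1/B = a/(-2 + 2*a) - 1/B = -1/B + a/(-2 + 2*a))
50*Z(-12, -3) + (-178 + 246)*(32 + 111) = 50*((1 - 1*(-3) + (½)*(-12)*(-3))/((-12)*(-1 - 3))) + (-178 + 246)*(32 + 111) = 50*(-1/12*(1 + 3 + 18)/(-4)) + 68*143 = 50*(-1/12*(-¼)*22) + 9724 = 50*(11/24) + 9724 = 275/12 + 9724 = 116963/12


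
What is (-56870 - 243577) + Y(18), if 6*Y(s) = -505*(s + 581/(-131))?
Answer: -237048727/786 ≈ -3.0159e+5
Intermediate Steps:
Y(s) = 293405/786 - 505*s/6 (Y(s) = (-505*(s + 581/(-131)))/6 = (-505*(s + 581*(-1/131)))/6 = (-505*(s - 581/131))/6 = (-505*(-581/131 + s))/6 = (293405/131 - 505*s)/6 = 293405/786 - 505*s/6)
(-56870 - 243577) + Y(18) = (-56870 - 243577) + (293405/786 - 505/6*18) = -300447 + (293405/786 - 1515) = -300447 - 897385/786 = -237048727/786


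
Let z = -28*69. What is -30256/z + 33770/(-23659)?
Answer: 162645766/11427297 ≈ 14.233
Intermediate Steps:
z = -1932
-30256/z + 33770/(-23659) = -30256/(-1932) + 33770/(-23659) = -30256*(-1/1932) + 33770*(-1/23659) = 7564/483 - 33770/23659 = 162645766/11427297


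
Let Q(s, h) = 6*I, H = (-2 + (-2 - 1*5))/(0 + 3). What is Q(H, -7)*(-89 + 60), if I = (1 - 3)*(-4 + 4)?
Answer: 0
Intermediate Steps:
H = -3 (H = (-2 + (-2 - 5))/3 = (-2 - 7)*(1/3) = -9*1/3 = -3)
I = 0 (I = -2*0 = 0)
Q(s, h) = 0 (Q(s, h) = 6*0 = 0)
Q(H, -7)*(-89 + 60) = 0*(-89 + 60) = 0*(-29) = 0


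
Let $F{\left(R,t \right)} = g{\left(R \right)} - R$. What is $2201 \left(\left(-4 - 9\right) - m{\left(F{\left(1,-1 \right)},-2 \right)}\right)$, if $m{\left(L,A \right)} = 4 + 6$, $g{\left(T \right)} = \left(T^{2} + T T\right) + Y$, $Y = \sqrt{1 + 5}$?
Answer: $-50623$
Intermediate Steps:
$Y = \sqrt{6} \approx 2.4495$
$g{\left(T \right)} = \sqrt{6} + 2 T^{2}$ ($g{\left(T \right)} = \left(T^{2} + T T\right) + \sqrt{6} = \left(T^{2} + T^{2}\right) + \sqrt{6} = 2 T^{2} + \sqrt{6} = \sqrt{6} + 2 T^{2}$)
$F{\left(R,t \right)} = \sqrt{6} - R + 2 R^{2}$ ($F{\left(R,t \right)} = \left(\sqrt{6} + 2 R^{2}\right) - R = \sqrt{6} - R + 2 R^{2}$)
$m{\left(L,A \right)} = 10$
$2201 \left(\left(-4 - 9\right) - m{\left(F{\left(1,-1 \right)},-2 \right)}\right) = 2201 \left(\left(-4 - 9\right) - 10\right) = 2201 \left(-13 - 10\right) = 2201 \left(-23\right) = -50623$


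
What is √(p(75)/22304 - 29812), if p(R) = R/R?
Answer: I*√926908024718/5576 ≈ 172.66*I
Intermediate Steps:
p(R) = 1
√(p(75)/22304 - 29812) = √(1/22304 - 29812) = √(-664926847/22304) = I*√926908024718/5576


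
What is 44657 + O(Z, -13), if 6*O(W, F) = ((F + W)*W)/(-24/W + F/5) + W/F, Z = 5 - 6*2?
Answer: 33692679/754 ≈ 44685.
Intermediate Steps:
Z = -7 (Z = 5 - 12 = -7)
O(W, F) = W/(6*F) + W*(F + W)/(6*(-24/W + F/5)) (O(W, F) = (((F + W)*W)/(-24/W + F/5) + W/F)/6 = ((W*(F + W))/(-24/W + F*(1/5)) + W/F)/6 = ((W*(F + W))/(-24/W + F/5) + W/F)/6 = (W*(F + W)/(-24/W + F/5) + W/F)/6 = (W/F + W*(F + W)/(-24/W + F/5))/6 = W/(6*F) + W*(F + W)/(6*(-24/W + F/5)))
44657 + O(Z, -13) = 44657 + (1/6)*(-7)*(-120 - 13*(-7) + 5*(-13)*(-7)**2 + 5*(-7)*(-13)**2)/(-13*(-120 - 13*(-7))) = 44657 + (1/6)*(-7)*(-1/13)*(-120 + 91 + 5*(-13)*49 + 5*(-7)*169)/(-120 + 91) = 44657 + (1/6)*(-7)*(-1/13)*(-120 + 91 - 3185 - 5915)/(-29) = 44657 + (1/6)*(-7)*(-1/13)*(-1/29)*(-9129) = 44657 + 21301/754 = 33692679/754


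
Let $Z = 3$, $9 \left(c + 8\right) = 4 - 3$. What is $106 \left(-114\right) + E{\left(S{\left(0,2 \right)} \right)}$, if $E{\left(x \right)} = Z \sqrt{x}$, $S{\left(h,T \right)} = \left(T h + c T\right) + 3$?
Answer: $-12084 + i \sqrt{115} \approx -12084.0 + 10.724 i$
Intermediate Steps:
$c = - \frac{71}{9}$ ($c = -8 + \frac{4 - 3}{9} = -8 + \frac{1}{9} \cdot 1 = -8 + \frac{1}{9} = - \frac{71}{9} \approx -7.8889$)
$S{\left(h,T \right)} = 3 - \frac{71 T}{9} + T h$ ($S{\left(h,T \right)} = \left(T h - \frac{71 T}{9}\right) + 3 = \left(- \frac{71 T}{9} + T h\right) + 3 = 3 - \frac{71 T}{9} + T h$)
$E{\left(x \right)} = 3 \sqrt{x}$
$106 \left(-114\right) + E{\left(S{\left(0,2 \right)} \right)} = 106 \left(-114\right) + 3 \sqrt{3 - \frac{142}{9} + 2 \cdot 0} = -12084 + 3 \sqrt{3 - \frac{142}{9} + 0} = -12084 + 3 \sqrt{- \frac{115}{9}} = -12084 + 3 \frac{i \sqrt{115}}{3} = -12084 + i \sqrt{115}$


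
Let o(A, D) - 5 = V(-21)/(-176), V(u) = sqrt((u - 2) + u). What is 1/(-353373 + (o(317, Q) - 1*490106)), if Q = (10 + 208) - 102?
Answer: -593805696/500859665627905 + 8*I*sqrt(11)/500859665627905 ≈ -1.1856e-6 + 5.2975e-14*I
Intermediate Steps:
V(u) = sqrt(-2 + 2*u) (V(u) = sqrt((-2 + u) + u) = sqrt(-2 + 2*u))
Q = 116 (Q = 218 - 102 = 116)
o(A, D) = 5 - I*sqrt(11)/88 (o(A, D) = 5 + sqrt(-2 + 2*(-21))/(-176) = 5 + sqrt(-2 - 42)*(-1/176) = 5 + sqrt(-44)*(-1/176) = 5 + (2*I*sqrt(11))*(-1/176) = 5 - I*sqrt(11)/88)
1/(-353373 + (o(317, Q) - 1*490106)) = 1/(-353373 + ((5 - I*sqrt(11)/88) - 1*490106)) = 1/(-353373 + ((5 - I*sqrt(11)/88) - 490106)) = 1/(-353373 + (-490101 - I*sqrt(11)/88)) = 1/(-843474 - I*sqrt(11)/88)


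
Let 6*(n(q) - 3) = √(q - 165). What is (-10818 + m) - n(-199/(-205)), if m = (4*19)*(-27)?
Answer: -12873 - I*√6893330/1230 ≈ -12873.0 - 2.1346*I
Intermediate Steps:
n(q) = 3 + √(-165 + q)/6 (n(q) = 3 + √(q - 165)/6 = 3 + √(-165 + q)/6)
m = -2052 (m = 76*(-27) = -2052)
(-10818 + m) - n(-199/(-205)) = (-10818 - 2052) - (3 + √(-165 - 199/(-205))/6) = -12870 - (3 + √(-165 - 199*(-1/205))/6) = -12870 - (3 + √(-165 + 199/205)/6) = -12870 - (3 + √(-33626/205)/6) = -12870 - (3 + (I*√6893330/205)/6) = -12870 - (3 + I*√6893330/1230) = -12870 + (-3 - I*√6893330/1230) = -12873 - I*√6893330/1230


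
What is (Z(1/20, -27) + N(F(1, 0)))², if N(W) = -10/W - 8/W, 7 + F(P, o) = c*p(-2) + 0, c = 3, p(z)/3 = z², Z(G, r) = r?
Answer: 641601/841 ≈ 762.90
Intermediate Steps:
p(z) = 3*z²
F(P, o) = 29 (F(P, o) = -7 + (3*(3*(-2)²) + 0) = -7 + (3*(3*4) + 0) = -7 + (3*12 + 0) = -7 + (36 + 0) = -7 + 36 = 29)
N(W) = -18/W
(Z(1/20, -27) + N(F(1, 0)))² = (-27 - 18/29)² = (-801/29)² = 641601/841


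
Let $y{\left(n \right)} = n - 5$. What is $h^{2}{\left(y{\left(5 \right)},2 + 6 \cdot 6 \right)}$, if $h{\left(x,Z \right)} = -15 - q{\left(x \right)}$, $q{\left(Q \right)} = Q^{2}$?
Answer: $225$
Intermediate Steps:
$y{\left(n \right)} = -5 + n$
$h{\left(x,Z \right)} = -15 - x^{2}$
$h^{2}{\left(y{\left(5 \right)},2 + 6 \cdot 6 \right)} = \left(-15 - \left(-5 + 5\right)^{2}\right)^{2} = \left(-15 - 0^{2}\right)^{2} = \left(-15 - 0\right)^{2} = \left(-15 + 0\right)^{2} = \left(-15\right)^{2} = 225$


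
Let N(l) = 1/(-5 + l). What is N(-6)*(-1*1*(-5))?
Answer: -5/11 ≈ -0.45455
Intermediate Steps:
N(-6)*(-1*1*(-5)) = (-1*1*(-5))/(-5 - 6) = (-1*(-5))/(-11) = -1/11*5 = -5/11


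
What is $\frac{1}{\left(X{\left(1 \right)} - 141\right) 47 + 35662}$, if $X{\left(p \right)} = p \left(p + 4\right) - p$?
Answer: $\frac{1}{29223} \approx 3.422 \cdot 10^{-5}$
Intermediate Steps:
$X{\left(p \right)} = - p + p \left(4 + p\right)$ ($X{\left(p \right)} = p \left(4 + p\right) - p = - p + p \left(4 + p\right)$)
$\frac{1}{\left(X{\left(1 \right)} - 141\right) 47 + 35662} = \frac{1}{\left(1 \left(3 + 1\right) - 141\right) 47 + 35662} = \frac{1}{\left(1 \cdot 4 - 141\right) 47 + 35662} = \frac{1}{\left(4 - 141\right) 47 + 35662} = \frac{1}{\left(-137\right) 47 + 35662} = \frac{1}{-6439 + 35662} = \frac{1}{29223}$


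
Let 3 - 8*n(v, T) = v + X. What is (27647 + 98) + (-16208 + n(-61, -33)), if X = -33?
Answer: 92393/8 ≈ 11549.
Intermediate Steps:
n(v, T) = 9/2 - v/8 (n(v, T) = 3/8 - (v - 33)/8 = 3/8 - (-33 + v)/8 = 3/8 + (33/8 - v/8) = 9/2 - v/8)
(27647 + 98) + (-16208 + n(-61, -33)) = (27647 + 98) + (-16208 + (9/2 - ⅛*(-61))) = 27745 + (-16208 + (9/2 + 61/8)) = 27745 + (-16208 + 97/8) = 27745 - 129567/8 = 92393/8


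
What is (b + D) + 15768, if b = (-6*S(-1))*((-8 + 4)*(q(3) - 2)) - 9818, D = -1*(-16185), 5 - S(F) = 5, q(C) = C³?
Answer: 22135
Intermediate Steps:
S(F) = 0 (S(F) = 5 - 1*5 = 5 - 5 = 0)
D = 16185
b = -9818 (b = (-6*0)*((-8 + 4)*(3³ - 2)) - 9818 = 0*(-4*(27 - 2)) - 9818 = 0*(-4*25) - 9818 = 0*(-100) - 9818 = 0 - 9818 = -9818)
(b + D) + 15768 = (-9818 + 16185) + 15768 = 6367 + 15768 = 22135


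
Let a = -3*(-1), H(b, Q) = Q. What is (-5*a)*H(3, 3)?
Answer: -45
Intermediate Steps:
a = 3
(-5*a)*H(3, 3) = -5*3*3 = -15*3 = -45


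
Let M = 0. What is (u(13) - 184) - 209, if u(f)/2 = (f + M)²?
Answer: -55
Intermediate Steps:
u(f) = 2*f² (u(f) = 2*(f + 0)² = 2*f²)
(u(13) - 184) - 209 = (2*13² - 184) - 209 = (2*169 - 184) - 209 = (338 - 184) - 209 = 154 - 209 = -55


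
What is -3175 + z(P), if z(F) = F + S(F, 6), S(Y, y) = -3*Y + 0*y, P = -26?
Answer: -3123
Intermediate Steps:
S(Y, y) = -3*Y (S(Y, y) = -3*Y + 0 = -3*Y)
z(F) = -2*F (z(F) = F - 3*F = -2*F)
-3175 + z(P) = -3175 - 2*(-26) = -3175 + 52 = -3123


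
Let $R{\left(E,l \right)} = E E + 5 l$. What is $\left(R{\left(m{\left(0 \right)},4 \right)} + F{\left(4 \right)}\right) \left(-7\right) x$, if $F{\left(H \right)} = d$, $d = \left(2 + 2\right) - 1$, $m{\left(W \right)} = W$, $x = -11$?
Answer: $1771$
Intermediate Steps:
$R{\left(E,l \right)} = E^{2} + 5 l$
$d = 3$ ($d = 4 - 1 = 3$)
$F{\left(H \right)} = 3$
$\left(R{\left(m{\left(0 \right)},4 \right)} + F{\left(4 \right)}\right) \left(-7\right) x = \left(\left(0^{2} + 5 \cdot 4\right) + 3\right) \left(-7\right) \left(-11\right) = \left(\left(0 + 20\right) + 3\right) \left(-7\right) \left(-11\right) = \left(20 + 3\right) \left(-7\right) \left(-11\right) = 23 \left(-7\right) \left(-11\right) = \left(-161\right) \left(-11\right) = 1771$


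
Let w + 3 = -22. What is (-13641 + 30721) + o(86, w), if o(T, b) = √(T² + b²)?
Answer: 17080 + √8021 ≈ 17170.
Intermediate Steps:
w = -25 (w = -3 - 22 = -25)
(-13641 + 30721) + o(86, w) = (-13641 + 30721) + √(86² + (-25)²) = 17080 + √(7396 + 625) = 17080 + √8021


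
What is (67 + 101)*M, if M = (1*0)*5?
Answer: 0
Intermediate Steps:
M = 0 (M = 0*5 = 0)
(67 + 101)*M = (67 + 101)*0 = 168*0 = 0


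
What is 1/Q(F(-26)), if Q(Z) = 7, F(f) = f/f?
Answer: ⅐ ≈ 0.14286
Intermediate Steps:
F(f) = 1
1/Q(F(-26)) = 1/7 = ⅐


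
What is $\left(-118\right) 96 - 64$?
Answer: $-11392$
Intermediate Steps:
$\left(-118\right) 96 - 64 = -11328 - 64 = -11392$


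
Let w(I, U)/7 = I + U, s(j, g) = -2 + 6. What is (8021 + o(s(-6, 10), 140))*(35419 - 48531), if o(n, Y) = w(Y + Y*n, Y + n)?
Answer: -182637048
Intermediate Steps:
s(j, g) = 4
w(I, U) = 7*I + 7*U (w(I, U) = 7*(I + U) = 7*I + 7*U)
o(n, Y) = 7*n + 14*Y + 7*Y*n (o(n, Y) = 7*(Y + Y*n) + 7*(Y + n) = (7*Y + 7*Y*n) + (7*Y + 7*n) = 7*n + 14*Y + 7*Y*n)
(8021 + o(s(-6, 10), 140))*(35419 - 48531) = (8021 + (7*140 + 7*4 + 7*140*(1 + 4)))*(35419 - 48531) = (8021 + (980 + 28 + 7*140*5))*(-13112) = (8021 + (980 + 28 + 4900))*(-13112) = (8021 + 5908)*(-13112) = 13929*(-13112) = -182637048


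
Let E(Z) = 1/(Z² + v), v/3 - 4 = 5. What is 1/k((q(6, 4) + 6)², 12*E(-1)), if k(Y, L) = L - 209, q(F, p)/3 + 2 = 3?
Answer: -7/1460 ≈ -0.0047945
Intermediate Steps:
v = 27 (v = 12 + 3*5 = 12 + 15 = 27)
q(F, p) = 3 (q(F, p) = -6 + 3*3 = -6 + 9 = 3)
E(Z) = 1/(27 + Z²) (E(Z) = 1/(Z² + 27) = 1/(27 + Z²))
k(Y, L) = -209 + L
1/k((q(6, 4) + 6)², 12*E(-1)) = 1/(-209 + 12/(27 + (-1)²)) = 1/(-209 + 12/(27 + 1)) = 1/(-209 + 12/28) = 1/(-209 + 12*(1/28)) = 1/(-209 + 3/7) = 1/(-1460/7) = -7/1460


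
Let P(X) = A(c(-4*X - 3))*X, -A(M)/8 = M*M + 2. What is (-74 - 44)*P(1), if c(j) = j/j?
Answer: 2832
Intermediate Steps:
c(j) = 1
A(M) = -16 - 8*M² (A(M) = -8*(M*M + 2) = -8*(M² + 2) = -8*(2 + M²) = -16 - 8*M²)
P(X) = -24*X (P(X) = (-16 - 8*1²)*X = (-16 - 8*1)*X = (-16 - 8)*X = -24*X)
(-74 - 44)*P(1) = (-74 - 44)*(-24*1) = -118*(-24) = 2832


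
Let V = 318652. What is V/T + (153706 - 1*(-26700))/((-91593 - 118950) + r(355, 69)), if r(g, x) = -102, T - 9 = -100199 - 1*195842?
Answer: -1039037927/537566040 ≈ -1.9329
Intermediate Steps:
T = -296032 (T = 9 + (-100199 - 1*195842) = 9 + (-100199 - 195842) = 9 - 296041 = -296032)
V/T + (153706 - 1*(-26700))/((-91593 - 118950) + r(355, 69)) = 318652/(-296032) + (153706 - 1*(-26700))/((-91593 - 118950) - 102) = 318652*(-1/296032) + (153706 + 26700)/(-210543 - 102) = -2747/2552 + 180406/(-210645) = -2747/2552 + 180406*(-1/210645) = -2747/2552 - 180406/210645 = -1039037927/537566040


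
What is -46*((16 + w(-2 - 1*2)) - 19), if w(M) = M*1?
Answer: 322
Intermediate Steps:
w(M) = M
-46*((16 + w(-2 - 1*2)) - 19) = -46*((16 + (-2 - 1*2)) - 19) = -46*((16 + (-2 - 2)) - 19) = -46*((16 - 4) - 19) = -46*(12 - 19) = -46*(-7) = 322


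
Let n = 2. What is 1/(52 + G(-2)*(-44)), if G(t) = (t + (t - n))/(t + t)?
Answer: -1/14 ≈ -0.071429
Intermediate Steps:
G(t) = (-2 + 2*t)/(2*t) (G(t) = (t + (t - 1*2))/(t + t) = (t + (t - 2))/((2*t)) = (t + (-2 + t))*(1/(2*t)) = (-2 + 2*t)*(1/(2*t)) = (-2 + 2*t)/(2*t))
1/(52 + G(-2)*(-44)) = 1/(52 + ((-1 - 2)/(-2))*(-44)) = 1/(52 - ½*(-3)*(-44)) = 1/(52 + (3/2)*(-44)) = 1/(52 - 66) = 1/(-14) = -1/14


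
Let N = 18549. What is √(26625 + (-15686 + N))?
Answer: 4*√1843 ≈ 171.72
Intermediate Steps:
√(26625 + (-15686 + N)) = √(26625 + (-15686 + 18549)) = √(26625 + 2863) = √29488 = 4*√1843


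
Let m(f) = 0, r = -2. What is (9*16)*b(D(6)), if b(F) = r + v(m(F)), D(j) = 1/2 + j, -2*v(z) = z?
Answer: -288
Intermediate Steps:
v(z) = -z/2
D(j) = ½ + j (D(j) = 1*(½) + j = ½ + j)
b(F) = -2 (b(F) = -2 - ½*0 = -2 + 0 = -2)
(9*16)*b(D(6)) = (9*16)*(-2) = 144*(-2) = -288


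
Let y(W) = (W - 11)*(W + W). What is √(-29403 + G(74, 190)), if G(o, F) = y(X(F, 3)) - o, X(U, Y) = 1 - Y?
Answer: 5*I*√1177 ≈ 171.54*I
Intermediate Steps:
y(W) = 2*W*(-11 + W) (y(W) = (-11 + W)*(2*W) = 2*W*(-11 + W))
G(o, F) = 52 - o (G(o, F) = 2*(1 - 1*3)*(-11 + (1 - 1*3)) - o = 2*(1 - 3)*(-11 + (1 - 3)) - o = 2*(-2)*(-11 - 2) - o = 2*(-2)*(-13) - o = 52 - o)
√(-29403 + G(74, 190)) = √(-29403 + (52 - 1*74)) = √(-29403 + (52 - 74)) = √(-29403 - 22) = √(-29425) = 5*I*√1177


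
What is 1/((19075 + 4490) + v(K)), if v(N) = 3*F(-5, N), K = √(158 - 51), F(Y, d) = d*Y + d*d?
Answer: 2654/63390769 + 5*√107/190172307 ≈ 4.2139e-5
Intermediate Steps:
F(Y, d) = d² + Y*d (F(Y, d) = Y*d + d² = d² + Y*d)
K = √107 ≈ 10.344
v(N) = 3*N*(-5 + N) (v(N) = 3*(N*(-5 + N)) = 3*N*(-5 + N))
1/((19075 + 4490) + v(K)) = 1/((19075 + 4490) + 3*√107*(-5 + √107)) = 1/(23565 + 3*√107*(-5 + √107))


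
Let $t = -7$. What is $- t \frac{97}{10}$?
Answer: $\frac{679}{10} \approx 67.9$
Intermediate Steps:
$- t \frac{97}{10} = - \left(-7\right) \frac{97}{10} = - \left(-7\right) 97 \cdot \frac{1}{10} = - \frac{\left(-7\right) 97}{10} = \left(-1\right) \left(- \frac{679}{10}\right) = \frac{679}{10}$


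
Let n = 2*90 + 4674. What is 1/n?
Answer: 1/4854 ≈ 0.00020602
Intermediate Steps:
n = 4854 (n = 180 + 4674 = 4854)
1/n = 1/4854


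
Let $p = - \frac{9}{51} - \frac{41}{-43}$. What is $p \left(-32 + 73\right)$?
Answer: $\frac{23288}{731} \approx 31.858$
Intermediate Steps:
$p = \frac{568}{731}$ ($p = \left(-9\right) \frac{1}{51} - - \frac{41}{43} = - \frac{3}{17} + \frac{41}{43} = \frac{568}{731} \approx 0.77702$)
$p \left(-32 + 73\right) = \frac{568 \left(-32 + 73\right)}{731} = \frac{568}{731} \cdot 41 = \frac{23288}{731}$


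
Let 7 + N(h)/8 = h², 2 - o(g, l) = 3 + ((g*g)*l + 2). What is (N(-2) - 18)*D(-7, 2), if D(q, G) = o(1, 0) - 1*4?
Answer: 294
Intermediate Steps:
o(g, l) = -3 - l*g² (o(g, l) = 2 - (3 + ((g*g)*l + 2)) = 2 - (3 + (g²*l + 2)) = 2 - (3 + (l*g² + 2)) = 2 - (3 + (2 + l*g²)) = 2 - (5 + l*g²) = 2 + (-5 - l*g²) = -3 - l*g²)
D(q, G) = -7 (D(q, G) = (-3 - 1*0*1²) - 1*4 = (-3 - 1*0*1) - 4 = (-3 + 0) - 4 = -3 - 4 = -7)
N(h) = -56 + 8*h²
(N(-2) - 18)*D(-7, 2) = ((-56 + 8*(-2)²) - 18)*(-7) = ((-56 + 8*4) - 18)*(-7) = ((-56 + 32) - 18)*(-7) = (-24 - 18)*(-7) = -42*(-7) = 294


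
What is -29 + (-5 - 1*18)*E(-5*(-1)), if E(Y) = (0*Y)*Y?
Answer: -29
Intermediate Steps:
E(Y) = 0 (E(Y) = 0*Y = 0)
-29 + (-5 - 1*18)*E(-5*(-1)) = -29 + (-5 - 1*18)*0 = -29 + (-5 - 18)*0 = -29 - 23*0 = -29 + 0 = -29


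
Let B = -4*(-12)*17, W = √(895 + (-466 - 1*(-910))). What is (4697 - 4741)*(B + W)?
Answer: -35904 - 44*√1339 ≈ -37514.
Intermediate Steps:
W = √1339 (W = √(895 + (-466 + 910)) = √(895 + 444) = √1339 ≈ 36.592)
B = 816 (B = 48*17 = 816)
(4697 - 4741)*(B + W) = (4697 - 4741)*(816 + √1339) = -44*(816 + √1339) = -35904 - 44*√1339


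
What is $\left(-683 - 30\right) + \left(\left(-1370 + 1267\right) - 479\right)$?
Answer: $-1295$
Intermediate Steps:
$\left(-683 - 30\right) + \left(\left(-1370 + 1267\right) - 479\right) = -713 - 582 = -1295$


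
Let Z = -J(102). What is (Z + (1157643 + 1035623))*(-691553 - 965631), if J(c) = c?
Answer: -3634476290176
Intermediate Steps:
Z = -102 (Z = -1*102 = -102)
(Z + (1157643 + 1035623))*(-691553 - 965631) = (-102 + (1157643 + 1035623))*(-691553 - 965631) = (-102 + 2193266)*(-1657184) = 2193164*(-1657184) = -3634476290176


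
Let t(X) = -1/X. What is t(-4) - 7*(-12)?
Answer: 337/4 ≈ 84.250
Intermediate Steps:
t(-4) - 7*(-12) = -1/(-4) - 7*(-12) = -1*(-¼) + 84 = ¼ + 84 = 337/4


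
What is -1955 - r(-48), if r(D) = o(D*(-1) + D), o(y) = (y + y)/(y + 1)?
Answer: -1955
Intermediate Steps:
o(y) = 2*y/(1 + y) (o(y) = (2*y)/(1 + y) = 2*y/(1 + y))
r(D) = 0 (r(D) = 2*(D*(-1) + D)/(1 + (D*(-1) + D)) = 2*(-D + D)/(1 + (-D + D)) = 2*0/(1 + 0) = 2*0/1 = 2*0*1 = 0)
-1955 - r(-48) = -1955 - 1*0 = -1955 + 0 = -1955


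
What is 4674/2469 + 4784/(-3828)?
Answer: 506698/787611 ≈ 0.64334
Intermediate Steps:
4674/2469 + 4784/(-3828) = 4674*(1/2469) + 4784*(-1/3828) = 1558/823 - 1196/957 = 506698/787611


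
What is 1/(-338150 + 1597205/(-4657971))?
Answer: -4657971/1575094490855 ≈ -2.9573e-6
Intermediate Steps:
1/(-338150 + 1597205/(-4657971)) = 1/(-338150 + 1597205*(-1/4657971)) = 1/(-338150 - 1597205/4657971) = 1/(-1575094490855/4657971) = -4657971/1575094490855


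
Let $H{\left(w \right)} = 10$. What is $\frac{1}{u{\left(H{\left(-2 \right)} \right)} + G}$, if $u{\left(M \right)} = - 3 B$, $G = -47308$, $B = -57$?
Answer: $- \frac{1}{47137} \approx -2.1215 \cdot 10^{-5}$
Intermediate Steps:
$u{\left(M \right)} = 171$ ($u{\left(M \right)} = \left(-3\right) \left(-57\right) = 171$)
$\frac{1}{u{\left(H{\left(-2 \right)} \right)} + G} = \frac{1}{171 - 47308} = \frac{1}{-47137} = - \frac{1}{47137}$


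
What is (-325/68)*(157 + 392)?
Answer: -178425/68 ≈ -2623.9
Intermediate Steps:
(-325/68)*(157 + 392) = -325*1/68*549 = -325/68*549 = -178425/68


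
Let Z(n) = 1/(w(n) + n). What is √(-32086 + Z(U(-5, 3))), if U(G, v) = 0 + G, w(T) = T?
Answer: I*√3208610/10 ≈ 179.13*I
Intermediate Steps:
U(G, v) = G
Z(n) = 1/(2*n) (Z(n) = 1/(n + n) = 1/(2*n))
√(-32086 + Z(U(-5, 3))) = √(-32086 + (½)/(-5)) = √(-32086 + (½)*(-⅕)) = √(-32086 - ⅒) = √(-320861/10) = I*√3208610/10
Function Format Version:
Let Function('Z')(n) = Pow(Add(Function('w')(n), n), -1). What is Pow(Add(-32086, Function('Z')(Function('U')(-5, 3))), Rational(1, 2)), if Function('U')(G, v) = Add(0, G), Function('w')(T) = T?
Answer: Mul(Rational(1, 10), I, Pow(3208610, Rational(1, 2))) ≈ Mul(179.13, I)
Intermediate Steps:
Function('U')(G, v) = G
Function('Z')(n) = Mul(Rational(1, 2), Pow(n, -1)) (Function('Z')(n) = Pow(Add(n, n), -1) = Pow(Mul(2, n), -1) = Mul(Rational(1, 2), Pow(n, -1)))
Pow(Add(-32086, Function('Z')(Function('U')(-5, 3))), Rational(1, 2)) = Pow(Add(-32086, Mul(Rational(1, 2), Pow(-5, -1))), Rational(1, 2)) = Pow(Add(-32086, Mul(Rational(1, 2), Rational(-1, 5))), Rational(1, 2)) = Pow(Add(-32086, Rational(-1, 10)), Rational(1, 2)) = Pow(Rational(-320861, 10), Rational(1, 2)) = Mul(Rational(1, 10), I, Pow(3208610, Rational(1, 2)))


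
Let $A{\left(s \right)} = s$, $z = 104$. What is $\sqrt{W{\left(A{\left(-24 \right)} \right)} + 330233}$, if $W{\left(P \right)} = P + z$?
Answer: $\sqrt{330313} \approx 574.73$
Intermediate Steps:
$W{\left(P \right)} = 104 + P$ ($W{\left(P \right)} = P + 104 = 104 + P$)
$\sqrt{W{\left(A{\left(-24 \right)} \right)} + 330233} = \sqrt{\left(104 - 24\right) + 330233} = \sqrt{80 + 330233} = \sqrt{330313}$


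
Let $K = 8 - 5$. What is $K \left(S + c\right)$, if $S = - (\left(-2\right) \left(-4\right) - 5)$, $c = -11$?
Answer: $-42$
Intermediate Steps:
$K = 3$ ($K = 8 - 5 = 3$)
$S = -3$ ($S = - (8 - 5) = \left(-1\right) 3 = -3$)
$K \left(S + c\right) = 3 \left(-3 - 11\right) = 3 \left(-14\right) = -42$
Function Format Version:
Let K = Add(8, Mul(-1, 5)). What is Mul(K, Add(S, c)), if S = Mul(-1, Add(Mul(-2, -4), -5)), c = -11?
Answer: -42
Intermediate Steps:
K = 3 (K = Add(8, -5) = 3)
S = -3 (S = Mul(-1, Add(8, -5)) = Mul(-1, 3) = -3)
Mul(K, Add(S, c)) = Mul(3, Add(-3, -11)) = Mul(3, -14) = -42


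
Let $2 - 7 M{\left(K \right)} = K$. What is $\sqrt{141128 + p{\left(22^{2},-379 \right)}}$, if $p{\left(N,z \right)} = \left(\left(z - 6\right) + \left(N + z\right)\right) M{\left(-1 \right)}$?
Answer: $4 \sqrt{8813} \approx 375.51$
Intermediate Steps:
$M{\left(K \right)} = \frac{2}{7} - \frac{K}{7}$
$p{\left(N,z \right)} = - \frac{18}{7} + \frac{3 N}{7} + \frac{6 z}{7}$ ($p{\left(N,z \right)} = \left(\left(z - 6\right) + \left(N + z\right)\right) \left(\frac{2}{7} - - \frac{1}{7}\right) = \left(\left(-6 + z\right) + \left(N + z\right)\right) \left(\frac{2}{7} + \frac{1}{7}\right) = \left(-6 + N + 2 z\right) \frac{3}{7} = - \frac{18}{7} + \frac{3 N}{7} + \frac{6 z}{7}$)
$\sqrt{141128 + p{\left(22^{2},-379 \right)}} = \sqrt{141128 + \left(- \frac{18}{7} + \frac{3 \cdot 22^{2}}{7} + \frac{6}{7} \left(-379\right)\right)} = \sqrt{141128 - 120} = \sqrt{141008} = 4 \sqrt{8813}$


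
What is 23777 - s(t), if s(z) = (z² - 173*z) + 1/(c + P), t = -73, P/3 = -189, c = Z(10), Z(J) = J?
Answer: 3241184/557 ≈ 5819.0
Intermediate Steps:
c = 10
P = -567 (P = 3*(-189) = -567)
s(z) = -1/557 + z² - 173*z (s(z) = (z² - 173*z) + 1/(10 - 567) = (z² - 173*z) + 1/(-557) = (z² - 173*z) - 1/557 = -1/557 + z² - 173*z)
23777 - s(t) = 23777 - (-1/557 + (-73)² - 173*(-73)) = 23777 - (-1/557 + 5329 + 12629) = 23777 - 1*10002605/557 = 23777 - 10002605/557 = 3241184/557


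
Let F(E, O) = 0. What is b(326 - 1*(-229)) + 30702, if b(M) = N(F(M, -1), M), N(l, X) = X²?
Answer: 338727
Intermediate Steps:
b(M) = M²
b(326 - 1*(-229)) + 30702 = (326 - 1*(-229))² + 30702 = (326 + 229)² + 30702 = 555² + 30702 = 308025 + 30702 = 338727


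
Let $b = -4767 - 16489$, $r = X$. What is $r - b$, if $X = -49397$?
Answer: $-28141$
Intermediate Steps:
$r = -49397$
$b = -21256$
$r - b = -49397 - -21256 = -49397 + 21256 = -28141$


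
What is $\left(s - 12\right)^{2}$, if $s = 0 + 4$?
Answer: $64$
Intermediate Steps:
$s = 4$
$\left(s - 12\right)^{2} = \left(4 - 12\right)^{2} = \left(-8\right)^{2} = 64$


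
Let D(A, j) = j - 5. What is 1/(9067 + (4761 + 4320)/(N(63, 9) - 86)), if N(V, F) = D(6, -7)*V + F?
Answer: 833/7543730 ≈ 0.00011042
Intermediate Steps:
D(A, j) = -5 + j
N(V, F) = F - 12*V (N(V, F) = (-5 - 7)*V + F = -12*V + F = F - 12*V)
1/(9067 + (4761 + 4320)/(N(63, 9) - 86)) = 1/(9067 + (4761 + 4320)/((9 - 12*63) - 86)) = 1/(9067 + 9081/((9 - 756) - 86)) = 1/(9067 + 9081/(-747 - 86)) = 1/(9067 + 9081/(-833)) = 1/(9067 + 9081*(-1/833)) = 1/(9067 - 9081/833) = 1/(7543730/833) = 833/7543730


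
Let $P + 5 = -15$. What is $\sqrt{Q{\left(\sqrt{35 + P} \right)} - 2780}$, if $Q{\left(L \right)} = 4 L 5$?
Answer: $2 \sqrt{-695 + 5 \sqrt{15}} \approx 51.986 i$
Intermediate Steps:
$P = -20$ ($P = -5 - 15 = -20$)
$Q{\left(L \right)} = 20 L$
$\sqrt{Q{\left(\sqrt{35 + P} \right)} - 2780} = \sqrt{20 \sqrt{35 - 20} - 2780} = \sqrt{20 \sqrt{15} - 2780} = \sqrt{-2780 + 20 \sqrt{15}}$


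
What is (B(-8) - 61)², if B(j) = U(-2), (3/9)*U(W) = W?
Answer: 4489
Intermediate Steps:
U(W) = 3*W
B(j) = -6 (B(j) = 3*(-2) = -6)
(B(-8) - 61)² = (-6 - 61)² = (-67)² = 4489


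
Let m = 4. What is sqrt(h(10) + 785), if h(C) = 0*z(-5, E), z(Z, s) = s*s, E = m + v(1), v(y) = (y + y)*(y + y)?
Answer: sqrt(785) ≈ 28.018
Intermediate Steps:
v(y) = 4*y**2 (v(y) = (2*y)*(2*y) = 4*y**2)
E = 8 (E = 4 + 4*1**2 = 4 + 4*1 = 4 + 4 = 8)
z(Z, s) = s**2
h(C) = 0 (h(C) = 0*8**2 = 0*64 = 0)
sqrt(h(10) + 785) = sqrt(0 + 785) = sqrt(785)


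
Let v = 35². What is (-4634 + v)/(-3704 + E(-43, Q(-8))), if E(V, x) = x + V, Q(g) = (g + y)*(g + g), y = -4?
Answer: 3409/3555 ≈ 0.95893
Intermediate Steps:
Q(g) = 2*g*(-4 + g) (Q(g) = (g - 4)*(g + g) = (-4 + g)*(2*g) = 2*g*(-4 + g))
v = 1225
E(V, x) = V + x
(-4634 + v)/(-3704 + E(-43, Q(-8))) = (-4634 + 1225)/(-3704 + (-43 + 2*(-8)*(-4 - 8))) = -3409/(-3704 + (-43 + 2*(-8)*(-12))) = -3409/(-3704 + (-43 + 192)) = -3409/(-3704 + 149) = -3409/(-3555) = -3409*(-1/3555) = 3409/3555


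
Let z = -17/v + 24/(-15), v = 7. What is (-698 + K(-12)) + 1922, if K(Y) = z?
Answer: 42699/35 ≈ 1220.0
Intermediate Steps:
z = -141/35 (z = -17/7 + 24/(-15) = -17*1/7 + 24*(-1/15) = -17/7 - 8/5 = -141/35 ≈ -4.0286)
K(Y) = -141/35
(-698 + K(-12)) + 1922 = (-698 - 141/35) + 1922 = -24571/35 + 1922 = 42699/35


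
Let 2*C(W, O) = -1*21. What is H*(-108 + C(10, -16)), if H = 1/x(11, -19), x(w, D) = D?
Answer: 237/38 ≈ 6.2368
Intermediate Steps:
C(W, O) = -21/2 (C(W, O) = (-1*21)/2 = (½)*(-21) = -21/2)
H = -1/19 (H = 1/(-19) = -1/19 ≈ -0.052632)
H*(-108 + C(10, -16)) = -(-108 - 21/2)/19 = -1/19*(-237/2) = 237/38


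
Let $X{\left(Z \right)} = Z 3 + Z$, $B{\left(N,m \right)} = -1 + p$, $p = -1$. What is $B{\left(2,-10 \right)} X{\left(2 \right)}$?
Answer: $-16$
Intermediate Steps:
$B{\left(N,m \right)} = -2$ ($B{\left(N,m \right)} = -1 - 1 = -2$)
$X{\left(Z \right)} = 4 Z$ ($X{\left(Z \right)} = 3 Z + Z = 4 Z$)
$B{\left(2,-10 \right)} X{\left(2 \right)} = - 2 \cdot 4 \cdot 2 = \left(-2\right) 8 = -16$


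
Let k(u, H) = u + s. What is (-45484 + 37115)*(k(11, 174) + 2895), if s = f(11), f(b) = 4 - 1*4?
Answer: -24320314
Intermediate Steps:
f(b) = 0 (f(b) = 4 - 4 = 0)
s = 0
k(u, H) = u (k(u, H) = u + 0 = u)
(-45484 + 37115)*(k(11, 174) + 2895) = (-45484 + 37115)*(11 + 2895) = -8369*2906 = -24320314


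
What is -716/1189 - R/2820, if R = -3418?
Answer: 1022441/1676490 ≈ 0.60987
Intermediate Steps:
-716/1189 - R/2820 = -716/1189 - 1*(-3418)/2820 = -716*1/1189 + 3418*(1/2820) = -716/1189 + 1709/1410 = 1022441/1676490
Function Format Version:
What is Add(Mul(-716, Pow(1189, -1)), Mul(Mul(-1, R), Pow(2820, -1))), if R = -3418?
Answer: Rational(1022441, 1676490) ≈ 0.60987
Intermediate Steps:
Add(Mul(-716, Pow(1189, -1)), Mul(Mul(-1, R), Pow(2820, -1))) = Add(Mul(-716, Pow(1189, -1)), Mul(Mul(-1, -3418), Pow(2820, -1))) = Add(Mul(-716, Rational(1, 1189)), Mul(3418, Rational(1, 2820))) = Add(Rational(-716, 1189), Rational(1709, 1410)) = Rational(1022441, 1676490)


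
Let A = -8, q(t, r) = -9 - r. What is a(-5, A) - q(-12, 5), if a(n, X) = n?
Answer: 9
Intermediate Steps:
a(-5, A) - q(-12, 5) = -5 - (-9 - 1*5) = -5 - (-9 - 5) = -5 - 1*(-14) = -5 + 14 = 9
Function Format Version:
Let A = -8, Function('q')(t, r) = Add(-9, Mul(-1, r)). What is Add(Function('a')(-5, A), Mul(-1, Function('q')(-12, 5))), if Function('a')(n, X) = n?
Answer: 9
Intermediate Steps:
Add(Function('a')(-5, A), Mul(-1, Function('q')(-12, 5))) = Add(-5, Mul(-1, Add(-9, Mul(-1, 5)))) = Add(-5, Mul(-1, Add(-9, -5))) = Add(-5, Mul(-1, -14)) = Add(-5, 14) = 9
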